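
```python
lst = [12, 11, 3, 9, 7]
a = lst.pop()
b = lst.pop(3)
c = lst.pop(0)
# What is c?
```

After line 1: lst = [12, 11, 3, 9, 7]
After line 2 (pop() -> a = 7): lst = [12, 11, 3, 9]
After line 3 (pop(3) -> b = 9): lst = [12, 11, 3]
After line 4 (pop(0) -> c = 12): lst = [11, 3]

12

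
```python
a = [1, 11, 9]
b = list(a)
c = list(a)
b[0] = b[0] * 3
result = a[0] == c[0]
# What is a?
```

After line 1: a = [1, 11, 9]
After line 2 (b = list(a), copy): a = [1, 11, 9], b = [1, 11, 9]
After line 3 (c = list(a) is a copy, new object): c = [1, 11, 9]
After line 4 (b[0] = 1 * 3 = 3; only b mutates (copy)): a = [1, 11, 9], b = [3, 11, 9], c = [1, 11, 9]
After line 5 (a[0] = 1, c[0] = 1; result = True)

[1, 11, 9]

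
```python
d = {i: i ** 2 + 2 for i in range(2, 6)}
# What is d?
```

{2: 6, 3: 11, 4: 18, 5: 27}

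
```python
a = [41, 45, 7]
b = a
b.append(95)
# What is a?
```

After line 1: a = [41, 45, 7]
After line 2 (b = a is an alias, same object): a = [41, 45, 7], b = [41, 45, 7]
After line 3 (b.append mutates the shared list): a = [41, 45, 7, 95], b = [41, 45, 7, 95]

[41, 45, 7, 95]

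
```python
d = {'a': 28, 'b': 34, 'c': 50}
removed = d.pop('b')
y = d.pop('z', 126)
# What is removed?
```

After line 1: d = {'a': 28, 'b': 34, 'c': 50}
After line 2 (pop 'b' returns 34): d = {'a': 28, 'c': 50}, removed = 34
After line 3 (pop 'z' missing, returns default 126): d = {'a': 28, 'c': 50}, y = 126

34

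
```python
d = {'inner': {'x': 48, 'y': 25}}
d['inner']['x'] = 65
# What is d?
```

After line 1: d = {'inner': {'x': 48, 'y': 25}}
After line 2 (inner x overwritten): d = {'inner': {'x': 65, 'y': 25}}

{'inner': {'x': 65, 'y': 25}}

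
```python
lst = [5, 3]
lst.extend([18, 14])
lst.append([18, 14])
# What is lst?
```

After line 1: lst = [5, 3]
After line 2 (extend unpacks [18, 14]): lst = [5, 3, 18, 14]
After line 3 (append adds [18, 14] as single element): lst = [5, 3, 18, 14, [18, 14]]

[5, 3, 18, 14, [18, 14]]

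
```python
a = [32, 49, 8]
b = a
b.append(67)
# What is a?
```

After line 1: a = [32, 49, 8]
After line 2 (b = a is an alias, same object): a = [32, 49, 8], b = [32, 49, 8]
After line 3 (b.append mutates the shared list): a = [32, 49, 8, 67], b = [32, 49, 8, 67]

[32, 49, 8, 67]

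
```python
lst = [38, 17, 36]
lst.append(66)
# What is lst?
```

[38, 17, 36, 66]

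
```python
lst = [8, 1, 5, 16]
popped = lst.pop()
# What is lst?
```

[8, 1, 5]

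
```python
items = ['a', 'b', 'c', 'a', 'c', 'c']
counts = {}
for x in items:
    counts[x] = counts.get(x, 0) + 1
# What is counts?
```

Initial: counts = {}, items = ['a', 'b', 'c', 'a', 'c', 'c']
See 'a': counts = {'a': 1}
See 'b': counts = {'a': 1, 'b': 1}
See 'c': counts = {'a': 1, 'b': 1, 'c': 1}
See 'a': counts = {'a': 2, 'b': 1, 'c': 1}
See 'c': counts = {'a': 2, 'b': 1, 'c': 2}
See 'c': counts = {'a': 2, 'b': 1, 'c': 3}

{'a': 2, 'b': 1, 'c': 3}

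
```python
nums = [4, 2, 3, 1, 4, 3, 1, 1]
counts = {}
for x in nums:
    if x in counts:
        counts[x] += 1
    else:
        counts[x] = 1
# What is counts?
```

Initial: counts = {}, nums = [4, 2, 3, 1, 4, 3, 1, 1]
See 4: counts = {4: 1}
See 2: counts = {4: 1, 2: 1}
See 3: counts = {4: 1, 2: 1, 3: 1}
See 1: counts = {4: 1, 2: 1, 3: 1, 1: 1}
See 4: counts = {4: 2, 2: 1, 3: 1, 1: 1}
See 3: counts = {4: 2, 2: 1, 3: 2, 1: 1}
See 1: counts = {4: 2, 2: 1, 3: 2, 1: 2}
See 1: counts = {4: 2, 2: 1, 3: 2, 1: 3}

{4: 2, 2: 1, 3: 2, 1: 3}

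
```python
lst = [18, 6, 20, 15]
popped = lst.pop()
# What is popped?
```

15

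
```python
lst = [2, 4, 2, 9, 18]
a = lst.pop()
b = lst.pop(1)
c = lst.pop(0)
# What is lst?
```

After line 1: lst = [2, 4, 2, 9, 18]
After line 2 (pop() -> a = 18): lst = [2, 4, 2, 9]
After line 3 (pop(1) -> b = 4): lst = [2, 2, 9]
After line 4 (pop(0) -> c = 2): lst = [2, 9]

[2, 9]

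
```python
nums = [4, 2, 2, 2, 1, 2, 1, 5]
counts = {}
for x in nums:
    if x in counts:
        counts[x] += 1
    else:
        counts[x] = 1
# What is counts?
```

Initial: counts = {}, nums = [4, 2, 2, 2, 1, 2, 1, 5]
See 4: counts = {4: 1}
See 2: counts = {4: 1, 2: 1}
See 2: counts = {4: 1, 2: 2}
See 2: counts = {4: 1, 2: 3}
See 1: counts = {4: 1, 2: 3, 1: 1}
See 2: counts = {4: 1, 2: 4, 1: 1}
See 1: counts = {4: 1, 2: 4, 1: 2}
See 5: counts = {4: 1, 2: 4, 1: 2, 5: 1}

{4: 1, 2: 4, 1: 2, 5: 1}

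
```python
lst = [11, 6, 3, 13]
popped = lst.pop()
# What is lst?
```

[11, 6, 3]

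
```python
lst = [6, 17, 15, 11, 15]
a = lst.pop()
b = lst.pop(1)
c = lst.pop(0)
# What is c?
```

After line 1: lst = [6, 17, 15, 11, 15]
After line 2 (pop() -> a = 15): lst = [6, 17, 15, 11]
After line 3 (pop(1) -> b = 17): lst = [6, 15, 11]
After line 4 (pop(0) -> c = 6): lst = [15, 11]

6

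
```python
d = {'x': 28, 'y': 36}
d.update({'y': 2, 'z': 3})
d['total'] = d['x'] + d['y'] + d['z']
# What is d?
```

After line 1: d = {'x': 28, 'y': 36}
After line 2 (y overwritten, z added): d = {'x': 28, 'y': 2, 'z': 3}
After line 3 (total = 28 + 2 + 3 = 33): d = {'x': 28, 'y': 2, 'z': 3, 'total': 33}

{'x': 28, 'y': 2, 'z': 3, 'total': 33}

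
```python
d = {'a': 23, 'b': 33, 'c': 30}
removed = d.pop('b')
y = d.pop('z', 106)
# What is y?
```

After line 1: d = {'a': 23, 'b': 33, 'c': 30}
After line 2 (pop 'b' returns 33): d = {'a': 23, 'c': 30}, removed = 33
After line 3 (pop 'z' missing, returns default 106): d = {'a': 23, 'c': 30}, y = 106

106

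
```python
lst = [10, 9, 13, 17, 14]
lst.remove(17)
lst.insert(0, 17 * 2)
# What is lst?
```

After line 1: lst = [10, 9, 13, 17, 14]
After line 2 (remove first 17): lst = [10, 9, 13, 14]
After line 3 (insert 34 at index 0): lst = [34, 10, 9, 13, 14]

[34, 10, 9, 13, 14]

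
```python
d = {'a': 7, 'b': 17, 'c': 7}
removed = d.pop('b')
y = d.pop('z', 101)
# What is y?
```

After line 1: d = {'a': 7, 'b': 17, 'c': 7}
After line 2 (pop 'b' returns 17): d = {'a': 7, 'c': 7}, removed = 17
After line 3 (pop 'z' missing, returns default 101): d = {'a': 7, 'c': 7}, y = 101

101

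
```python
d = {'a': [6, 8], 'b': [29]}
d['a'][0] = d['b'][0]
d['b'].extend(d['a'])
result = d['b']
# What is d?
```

After line 1: d = {'a': [6, 8], 'b': [29]}
After line 2 (a[0] = b[0] = 29): d = {'a': [29, 8], 'b': [29]}
After line 3 (b.extend(a) appends [29, 8]): d = {'a': [29, 8], 'b': [29, 29, 8]}
After line 4: result = d['b'] = [29, 29, 8]

{'a': [29, 8], 'b': [29, 29, 8]}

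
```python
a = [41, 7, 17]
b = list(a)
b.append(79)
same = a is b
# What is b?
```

After line 1: a = [41, 7, 17]
After line 2 (b = list(a) is a shallow copy, new object): a = [41, 7, 17], b = [41, 7, 17]
After line 3 (append only mutates b): a = [41, 7, 17], b = [41, 7, 17, 79]
After line 4 (same = a is b; different objects -> False): same = False

[41, 7, 17, 79]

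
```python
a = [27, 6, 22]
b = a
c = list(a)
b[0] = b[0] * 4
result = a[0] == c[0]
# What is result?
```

After line 1: a = [27, 6, 22]
After line 2 (b = a, alias): a = [27, 6, 22], b = [27, 6, 22]
After line 3 (c = list(a) is a copy, new object): c = [27, 6, 22]
After line 4 (b[0] = 27 * 4 = 108; mutates shared a/b): a = b = [108, 6, 22], c = [27, 6, 22]
After line 5 (a[0] = 108, c[0] = 27; result = False)

False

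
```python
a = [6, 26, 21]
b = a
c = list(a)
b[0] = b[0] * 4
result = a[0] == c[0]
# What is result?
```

After line 1: a = [6, 26, 21]
After line 2 (b = a, alias): a = [6, 26, 21], b = [6, 26, 21]
After line 3 (c = list(a) is a copy, new object): c = [6, 26, 21]
After line 4 (b[0] = 6 * 4 = 24; mutates shared a/b): a = b = [24, 26, 21], c = [6, 26, 21]
After line 5 (a[0] = 24, c[0] = 6; result = False)

False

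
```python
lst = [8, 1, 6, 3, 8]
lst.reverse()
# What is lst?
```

[8, 3, 6, 1, 8]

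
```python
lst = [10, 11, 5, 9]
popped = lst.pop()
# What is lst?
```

[10, 11, 5]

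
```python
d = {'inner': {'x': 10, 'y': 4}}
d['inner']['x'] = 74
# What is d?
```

After line 1: d = {'inner': {'x': 10, 'y': 4}}
After line 2 (inner x overwritten): d = {'inner': {'x': 74, 'y': 4}}

{'inner': {'x': 74, 'y': 4}}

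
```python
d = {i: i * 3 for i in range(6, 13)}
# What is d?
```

{6: 18, 7: 21, 8: 24, 9: 27, 10: 30, 11: 33, 12: 36}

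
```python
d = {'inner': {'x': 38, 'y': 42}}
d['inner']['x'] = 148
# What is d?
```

After line 1: d = {'inner': {'x': 38, 'y': 42}}
After line 2 (inner x overwritten): d = {'inner': {'x': 148, 'y': 42}}

{'inner': {'x': 148, 'y': 42}}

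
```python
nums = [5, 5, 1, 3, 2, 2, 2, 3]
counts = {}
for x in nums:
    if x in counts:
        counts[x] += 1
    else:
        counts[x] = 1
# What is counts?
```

Initial: counts = {}, nums = [5, 5, 1, 3, 2, 2, 2, 3]
See 5: counts = {5: 1}
See 5: counts = {5: 2}
See 1: counts = {5: 2, 1: 1}
See 3: counts = {5: 2, 1: 1, 3: 1}
See 2: counts = {5: 2, 1: 1, 3: 1, 2: 1}
See 2: counts = {5: 2, 1: 1, 3: 1, 2: 2}
See 2: counts = {5: 2, 1: 1, 3: 1, 2: 3}
See 3: counts = {5: 2, 1: 1, 3: 2, 2: 3}

{5: 2, 1: 1, 3: 2, 2: 3}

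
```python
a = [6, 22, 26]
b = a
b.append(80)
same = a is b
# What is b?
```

After line 1: a = [6, 22, 26]
After line 2 (b = a is an alias, same object): a = [6, 22, 26], b = [6, 22, 26]
After line 3 (b.append mutates the shared list): a = [6, 22, 26, 80], b = [6, 22, 26, 80]
After line 4 (same = a is b; same object -> True): same = True

[6, 22, 26, 80]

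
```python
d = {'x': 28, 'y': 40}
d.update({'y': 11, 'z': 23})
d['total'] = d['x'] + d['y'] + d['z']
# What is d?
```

After line 1: d = {'x': 28, 'y': 40}
After line 2 (y overwritten, z added): d = {'x': 28, 'y': 11, 'z': 23}
After line 3 (total = 28 + 11 + 23 = 62): d = {'x': 28, 'y': 11, 'z': 23, 'total': 62}

{'x': 28, 'y': 11, 'z': 23, 'total': 62}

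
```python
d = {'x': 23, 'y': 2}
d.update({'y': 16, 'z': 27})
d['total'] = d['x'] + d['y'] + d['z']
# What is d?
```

After line 1: d = {'x': 23, 'y': 2}
After line 2 (y overwritten, z added): d = {'x': 23, 'y': 16, 'z': 27}
After line 3 (total = 23 + 16 + 27 = 66): d = {'x': 23, 'y': 16, 'z': 27, 'total': 66}

{'x': 23, 'y': 16, 'z': 27, 'total': 66}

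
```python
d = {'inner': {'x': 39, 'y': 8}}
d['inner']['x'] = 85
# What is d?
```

After line 1: d = {'inner': {'x': 39, 'y': 8}}
After line 2 (inner x overwritten): d = {'inner': {'x': 85, 'y': 8}}

{'inner': {'x': 85, 'y': 8}}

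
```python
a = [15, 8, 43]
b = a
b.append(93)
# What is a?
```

After line 1: a = [15, 8, 43]
After line 2 (b = a is an alias, same object): a = [15, 8, 43], b = [15, 8, 43]
After line 3 (b.append mutates the shared list): a = [15, 8, 43, 93], b = [15, 8, 43, 93]

[15, 8, 43, 93]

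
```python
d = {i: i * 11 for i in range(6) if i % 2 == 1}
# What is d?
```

{1: 11, 3: 33, 5: 55}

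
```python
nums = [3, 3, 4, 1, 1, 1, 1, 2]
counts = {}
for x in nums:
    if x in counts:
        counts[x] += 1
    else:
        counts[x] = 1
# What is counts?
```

Initial: counts = {}, nums = [3, 3, 4, 1, 1, 1, 1, 2]
See 3: counts = {3: 1}
See 3: counts = {3: 2}
See 4: counts = {3: 2, 4: 1}
See 1: counts = {3: 2, 4: 1, 1: 1}
See 1: counts = {3: 2, 4: 1, 1: 2}
See 1: counts = {3: 2, 4: 1, 1: 3}
See 1: counts = {3: 2, 4: 1, 1: 4}
See 2: counts = {3: 2, 4: 1, 1: 4, 2: 1}

{3: 2, 4: 1, 1: 4, 2: 1}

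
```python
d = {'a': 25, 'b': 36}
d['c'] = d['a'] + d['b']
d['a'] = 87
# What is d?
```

After line 1: d = {'a': 25, 'b': 36}
After line 2 (d['c'] = 25 + 36): d = {'a': 25, 'b': 36, 'c': 61}
After line 3: d = {'a': 87, 'b': 36, 'c': 61}

{'a': 87, 'b': 36, 'c': 61}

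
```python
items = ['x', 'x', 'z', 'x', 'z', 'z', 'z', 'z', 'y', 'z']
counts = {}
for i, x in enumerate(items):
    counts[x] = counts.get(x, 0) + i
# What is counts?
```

Initial: counts = {}, items = ['x', 'x', 'z', 'x', 'z', 'z', 'z', 'z', 'y', 'z']
i=0, x='x': counts = {'x': 0}
i=1, x='x': counts = {'x': 1}
i=2, x='z': counts = {'x': 1, 'z': 2}
i=3, x='x': counts = {'x': 4, 'z': 2}
i=4, x='z': counts = {'x': 4, 'z': 6}
i=5, x='z': counts = {'x': 4, 'z': 11}
i=6, x='z': counts = {'x': 4, 'z': 17}
i=7, x='z': counts = {'x': 4, 'z': 24}
i=8, x='y': counts = {'x': 4, 'z': 24, 'y': 8}
i=9, x='z': counts = {'x': 4, 'z': 33, 'y': 8}

{'x': 4, 'z': 33, 'y': 8}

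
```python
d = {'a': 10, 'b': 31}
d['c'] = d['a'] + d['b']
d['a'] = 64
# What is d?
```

After line 1: d = {'a': 10, 'b': 31}
After line 2 (d['c'] = 10 + 31): d = {'a': 10, 'b': 31, 'c': 41}
After line 3: d = {'a': 64, 'b': 31, 'c': 41}

{'a': 64, 'b': 31, 'c': 41}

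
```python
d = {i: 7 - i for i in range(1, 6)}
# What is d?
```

{1: 6, 2: 5, 3: 4, 4: 3, 5: 2}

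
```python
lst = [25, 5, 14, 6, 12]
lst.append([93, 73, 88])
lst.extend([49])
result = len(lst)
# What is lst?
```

After line 1: lst = [25, 5, 14, 6, 12]
After line 2 (append adds [93, 73, 88] as single element): lst = [25, 5, 14, 6, 12, [93, 73, 88]]
After line 3 (extend unpacks [49], adds 49): lst = [25, 5, 14, 6, 12, [93, 73, 88], 49]
After line 4: result = len(lst) = 7

[25, 5, 14, 6, 12, [93, 73, 88], 49]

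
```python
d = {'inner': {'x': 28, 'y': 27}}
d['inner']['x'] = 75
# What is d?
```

After line 1: d = {'inner': {'x': 28, 'y': 27}}
After line 2 (inner x overwritten): d = {'inner': {'x': 75, 'y': 27}}

{'inner': {'x': 75, 'y': 27}}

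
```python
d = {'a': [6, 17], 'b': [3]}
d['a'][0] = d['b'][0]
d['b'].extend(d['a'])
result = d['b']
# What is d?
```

After line 1: d = {'a': [6, 17], 'b': [3]}
After line 2 (a[0] = b[0] = 3): d = {'a': [3, 17], 'b': [3]}
After line 3 (b.extend(a) appends [3, 17]): d = {'a': [3, 17], 'b': [3, 3, 17]}
After line 4: result = d['b'] = [3, 3, 17]

{'a': [3, 17], 'b': [3, 3, 17]}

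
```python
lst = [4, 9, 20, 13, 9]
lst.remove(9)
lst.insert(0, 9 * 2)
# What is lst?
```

After line 1: lst = [4, 9, 20, 13, 9]
After line 2 (remove first 9): lst = [4, 20, 13, 9]
After line 3 (insert 18 at index 0): lst = [18, 4, 20, 13, 9]

[18, 4, 20, 13, 9]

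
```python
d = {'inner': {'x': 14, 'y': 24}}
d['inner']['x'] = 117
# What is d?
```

After line 1: d = {'inner': {'x': 14, 'y': 24}}
After line 2 (inner x overwritten): d = {'inner': {'x': 117, 'y': 24}}

{'inner': {'x': 117, 'y': 24}}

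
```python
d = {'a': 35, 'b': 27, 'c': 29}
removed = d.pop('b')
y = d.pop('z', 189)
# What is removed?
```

After line 1: d = {'a': 35, 'b': 27, 'c': 29}
After line 2 (pop 'b' returns 27): d = {'a': 35, 'c': 29}, removed = 27
After line 3 (pop 'z' missing, returns default 189): d = {'a': 35, 'c': 29}, y = 189

27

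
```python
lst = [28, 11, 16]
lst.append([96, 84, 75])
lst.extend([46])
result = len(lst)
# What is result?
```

After line 1: lst = [28, 11, 16]
After line 2 (append adds [96, 84, 75] as single element): lst = [28, 11, 16, [96, 84, 75]]
After line 3 (extend unpacks [46], adds 46): lst = [28, 11, 16, [96, 84, 75], 46]
After line 4: result = len(lst) = 5

5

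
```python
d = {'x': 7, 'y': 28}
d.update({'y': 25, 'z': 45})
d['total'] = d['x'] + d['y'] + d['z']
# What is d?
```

After line 1: d = {'x': 7, 'y': 28}
After line 2 (y overwritten, z added): d = {'x': 7, 'y': 25, 'z': 45}
After line 3 (total = 7 + 25 + 45 = 77): d = {'x': 7, 'y': 25, 'z': 45, 'total': 77}

{'x': 7, 'y': 25, 'z': 45, 'total': 77}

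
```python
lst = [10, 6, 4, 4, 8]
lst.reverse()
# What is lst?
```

[8, 4, 4, 6, 10]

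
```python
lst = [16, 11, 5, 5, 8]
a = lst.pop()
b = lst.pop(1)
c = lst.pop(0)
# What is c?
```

After line 1: lst = [16, 11, 5, 5, 8]
After line 2 (pop() -> a = 8): lst = [16, 11, 5, 5]
After line 3 (pop(1) -> b = 11): lst = [16, 5, 5]
After line 4 (pop(0) -> c = 16): lst = [5, 5]

16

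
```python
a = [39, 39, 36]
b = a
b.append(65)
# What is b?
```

After line 1: a = [39, 39, 36]
After line 2 (b = a is an alias, same object): a = [39, 39, 36], b = [39, 39, 36]
After line 3 (b.append mutates the shared list): a = [39, 39, 36, 65], b = [39, 39, 36, 65]

[39, 39, 36, 65]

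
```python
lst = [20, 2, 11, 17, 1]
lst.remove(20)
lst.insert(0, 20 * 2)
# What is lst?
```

After line 1: lst = [20, 2, 11, 17, 1]
After line 2 (remove first 20): lst = [2, 11, 17, 1]
After line 3 (insert 40 at index 0): lst = [40, 2, 11, 17, 1]

[40, 2, 11, 17, 1]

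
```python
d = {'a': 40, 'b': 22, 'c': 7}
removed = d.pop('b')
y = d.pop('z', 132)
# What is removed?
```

After line 1: d = {'a': 40, 'b': 22, 'c': 7}
After line 2 (pop 'b' returns 22): d = {'a': 40, 'c': 7}, removed = 22
After line 3 (pop 'z' missing, returns default 132): d = {'a': 40, 'c': 7}, y = 132

22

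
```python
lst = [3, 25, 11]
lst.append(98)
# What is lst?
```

[3, 25, 11, 98]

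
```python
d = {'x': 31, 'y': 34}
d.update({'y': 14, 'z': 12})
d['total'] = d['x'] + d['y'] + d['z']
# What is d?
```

After line 1: d = {'x': 31, 'y': 34}
After line 2 (y overwritten, z added): d = {'x': 31, 'y': 14, 'z': 12}
After line 3 (total = 31 + 14 + 12 = 57): d = {'x': 31, 'y': 14, 'z': 12, 'total': 57}

{'x': 31, 'y': 14, 'z': 12, 'total': 57}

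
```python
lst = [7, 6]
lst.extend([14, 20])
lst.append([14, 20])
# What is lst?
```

After line 1: lst = [7, 6]
After line 2 (extend unpacks [14, 20]): lst = [7, 6, 14, 20]
After line 3 (append adds [14, 20] as single element): lst = [7, 6, 14, 20, [14, 20]]

[7, 6, 14, 20, [14, 20]]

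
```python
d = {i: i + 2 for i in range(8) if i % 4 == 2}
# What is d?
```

{2: 4, 6: 8}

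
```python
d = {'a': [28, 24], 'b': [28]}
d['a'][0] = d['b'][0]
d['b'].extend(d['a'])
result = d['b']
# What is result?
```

After line 1: d = {'a': [28, 24], 'b': [28]}
After line 2 (a[0] = b[0] = 28): d = {'a': [28, 24], 'b': [28]}
After line 3 (b.extend(a) appends [28, 24]): d = {'a': [28, 24], 'b': [28, 28, 24]}
After line 4: result = d['b'] = [28, 28, 24]

[28, 28, 24]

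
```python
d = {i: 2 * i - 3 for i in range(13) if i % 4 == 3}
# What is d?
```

{3: 3, 7: 11, 11: 19}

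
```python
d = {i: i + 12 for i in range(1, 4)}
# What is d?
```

{1: 13, 2: 14, 3: 15}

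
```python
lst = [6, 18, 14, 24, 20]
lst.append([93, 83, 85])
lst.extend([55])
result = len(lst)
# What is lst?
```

After line 1: lst = [6, 18, 14, 24, 20]
After line 2 (append adds [93, 83, 85] as single element): lst = [6, 18, 14, 24, 20, [93, 83, 85]]
After line 3 (extend unpacks [55], adds 55): lst = [6, 18, 14, 24, 20, [93, 83, 85], 55]
After line 4: result = len(lst) = 7

[6, 18, 14, 24, 20, [93, 83, 85], 55]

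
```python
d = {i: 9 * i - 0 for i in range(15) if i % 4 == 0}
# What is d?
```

{0: 0, 4: 36, 8: 72, 12: 108}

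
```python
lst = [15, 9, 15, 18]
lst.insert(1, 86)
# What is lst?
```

[15, 86, 9, 15, 18]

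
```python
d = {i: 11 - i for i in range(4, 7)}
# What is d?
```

{4: 7, 5: 6, 6: 5}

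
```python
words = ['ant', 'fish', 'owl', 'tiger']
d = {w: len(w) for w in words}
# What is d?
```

{'ant': 3, 'fish': 4, 'owl': 3, 'tiger': 5}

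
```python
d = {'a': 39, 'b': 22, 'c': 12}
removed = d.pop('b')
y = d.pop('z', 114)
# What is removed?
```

After line 1: d = {'a': 39, 'b': 22, 'c': 12}
After line 2 (pop 'b' returns 22): d = {'a': 39, 'c': 12}, removed = 22
After line 3 (pop 'z' missing, returns default 114): d = {'a': 39, 'c': 12}, y = 114

22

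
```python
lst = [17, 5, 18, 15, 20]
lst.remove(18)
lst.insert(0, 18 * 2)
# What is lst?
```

After line 1: lst = [17, 5, 18, 15, 20]
After line 2 (remove first 18): lst = [17, 5, 15, 20]
After line 3 (insert 36 at index 0): lst = [36, 17, 5, 15, 20]

[36, 17, 5, 15, 20]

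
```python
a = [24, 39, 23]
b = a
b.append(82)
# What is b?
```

After line 1: a = [24, 39, 23]
After line 2 (b = a is an alias, same object): a = [24, 39, 23], b = [24, 39, 23]
After line 3 (b.append mutates the shared list): a = [24, 39, 23, 82], b = [24, 39, 23, 82]

[24, 39, 23, 82]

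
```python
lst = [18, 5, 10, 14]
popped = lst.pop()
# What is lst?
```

[18, 5, 10]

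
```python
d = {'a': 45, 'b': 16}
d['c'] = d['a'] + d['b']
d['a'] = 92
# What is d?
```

After line 1: d = {'a': 45, 'b': 16}
After line 2 (d['c'] = 45 + 16): d = {'a': 45, 'b': 16, 'c': 61}
After line 3: d = {'a': 92, 'b': 16, 'c': 61}

{'a': 92, 'b': 16, 'c': 61}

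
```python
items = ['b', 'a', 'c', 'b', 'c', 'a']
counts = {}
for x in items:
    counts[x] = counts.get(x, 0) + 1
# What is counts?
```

Initial: counts = {}, items = ['b', 'a', 'c', 'b', 'c', 'a']
See 'b': counts = {'b': 1}
See 'a': counts = {'b': 1, 'a': 1}
See 'c': counts = {'b': 1, 'a': 1, 'c': 1}
See 'b': counts = {'b': 2, 'a': 1, 'c': 1}
See 'c': counts = {'b': 2, 'a': 1, 'c': 2}
See 'a': counts = {'b': 2, 'a': 2, 'c': 2}

{'b': 2, 'a': 2, 'c': 2}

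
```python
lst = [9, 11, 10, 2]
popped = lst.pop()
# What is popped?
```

2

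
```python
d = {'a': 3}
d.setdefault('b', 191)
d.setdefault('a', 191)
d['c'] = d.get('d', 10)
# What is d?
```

After line 1: d = {'a': 3}
After line 2 (setdefault adds 'b'=191): d = {'a': 3, 'b': 191}
After line 3 (setdefault 'a' no-op, already exists): d = {'a': 3, 'b': 191}
After line 4 (get('d', 10) returns default since 'd' not in d): d = {'a': 3, 'b': 191, 'c': 10}

{'a': 3, 'b': 191, 'c': 10}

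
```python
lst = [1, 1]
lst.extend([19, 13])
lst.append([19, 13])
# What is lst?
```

After line 1: lst = [1, 1]
After line 2 (extend unpacks [19, 13]): lst = [1, 1, 19, 13]
After line 3 (append adds [19, 13] as single element): lst = [1, 1, 19, 13, [19, 13]]

[1, 1, 19, 13, [19, 13]]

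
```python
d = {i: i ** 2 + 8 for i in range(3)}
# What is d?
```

{0: 8, 1: 9, 2: 12}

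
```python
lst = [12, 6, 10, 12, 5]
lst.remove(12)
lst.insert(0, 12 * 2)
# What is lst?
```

After line 1: lst = [12, 6, 10, 12, 5]
After line 2 (remove first 12): lst = [6, 10, 12, 5]
After line 3 (insert 24 at index 0): lst = [24, 6, 10, 12, 5]

[24, 6, 10, 12, 5]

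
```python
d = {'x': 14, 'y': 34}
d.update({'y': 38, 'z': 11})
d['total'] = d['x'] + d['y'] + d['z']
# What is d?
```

After line 1: d = {'x': 14, 'y': 34}
After line 2 (y overwritten, z added): d = {'x': 14, 'y': 38, 'z': 11}
After line 3 (total = 14 + 38 + 11 = 63): d = {'x': 14, 'y': 38, 'z': 11, 'total': 63}

{'x': 14, 'y': 38, 'z': 11, 'total': 63}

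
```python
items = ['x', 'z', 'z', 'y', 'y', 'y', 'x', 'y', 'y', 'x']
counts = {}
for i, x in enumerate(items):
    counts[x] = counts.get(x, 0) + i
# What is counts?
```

Initial: counts = {}, items = ['x', 'z', 'z', 'y', 'y', 'y', 'x', 'y', 'y', 'x']
i=0, x='x': counts = {'x': 0}
i=1, x='z': counts = {'x': 0, 'z': 1}
i=2, x='z': counts = {'x': 0, 'z': 3}
i=3, x='y': counts = {'x': 0, 'z': 3, 'y': 3}
i=4, x='y': counts = {'x': 0, 'z': 3, 'y': 7}
i=5, x='y': counts = {'x': 0, 'z': 3, 'y': 12}
i=6, x='x': counts = {'x': 6, 'z': 3, 'y': 12}
i=7, x='y': counts = {'x': 6, 'z': 3, 'y': 19}
i=8, x='y': counts = {'x': 6, 'z': 3, 'y': 27}
i=9, x='x': counts = {'x': 15, 'z': 3, 'y': 27}

{'x': 15, 'z': 3, 'y': 27}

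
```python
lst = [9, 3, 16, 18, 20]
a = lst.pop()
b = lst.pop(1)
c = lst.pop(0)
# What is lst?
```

After line 1: lst = [9, 3, 16, 18, 20]
After line 2 (pop() -> a = 20): lst = [9, 3, 16, 18]
After line 3 (pop(1) -> b = 3): lst = [9, 16, 18]
After line 4 (pop(0) -> c = 9): lst = [16, 18]

[16, 18]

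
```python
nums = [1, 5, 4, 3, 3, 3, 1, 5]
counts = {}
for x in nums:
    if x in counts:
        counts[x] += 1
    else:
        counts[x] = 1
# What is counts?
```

Initial: counts = {}, nums = [1, 5, 4, 3, 3, 3, 1, 5]
See 1: counts = {1: 1}
See 5: counts = {1: 1, 5: 1}
See 4: counts = {1: 1, 5: 1, 4: 1}
See 3: counts = {1: 1, 5: 1, 4: 1, 3: 1}
See 3: counts = {1: 1, 5: 1, 4: 1, 3: 2}
See 3: counts = {1: 1, 5: 1, 4: 1, 3: 3}
See 1: counts = {1: 2, 5: 1, 4: 1, 3: 3}
See 5: counts = {1: 2, 5: 2, 4: 1, 3: 3}

{1: 2, 5: 2, 4: 1, 3: 3}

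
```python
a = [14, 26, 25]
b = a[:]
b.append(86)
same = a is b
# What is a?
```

After line 1: a = [14, 26, 25]
After line 2 (b = a[:] is a shallow copy, new object): a = [14, 26, 25], b = [14, 26, 25]
After line 3 (append only mutates b): a = [14, 26, 25], b = [14, 26, 25, 86]
After line 4 (same = a is b; different objects -> False): same = False

[14, 26, 25]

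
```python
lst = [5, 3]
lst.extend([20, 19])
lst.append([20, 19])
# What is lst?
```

After line 1: lst = [5, 3]
After line 2 (extend unpacks [20, 19]): lst = [5, 3, 20, 19]
After line 3 (append adds [20, 19] as single element): lst = [5, 3, 20, 19, [20, 19]]

[5, 3, 20, 19, [20, 19]]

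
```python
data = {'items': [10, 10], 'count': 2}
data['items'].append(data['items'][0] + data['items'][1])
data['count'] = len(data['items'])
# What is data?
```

After line 1: data = {'items': [10, 10], 'count': 2}
After line 2 (append 10 + 10 = 20): data = {'items': [10, 10, 20], 'count': 2}
After line 3 (count = len(items) = 3): data = {'items': [10, 10, 20], 'count': 3}

{'items': [10, 10, 20], 'count': 3}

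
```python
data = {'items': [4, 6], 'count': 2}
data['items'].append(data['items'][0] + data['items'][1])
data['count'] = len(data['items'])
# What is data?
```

After line 1: data = {'items': [4, 6], 'count': 2}
After line 2 (append 4 + 6 = 10): data = {'items': [4, 6, 10], 'count': 2}
After line 3 (count = len(items) = 3): data = {'items': [4, 6, 10], 'count': 3}

{'items': [4, 6, 10], 'count': 3}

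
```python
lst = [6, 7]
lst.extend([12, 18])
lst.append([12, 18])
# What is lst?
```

After line 1: lst = [6, 7]
After line 2 (extend unpacks [12, 18]): lst = [6, 7, 12, 18]
After line 3 (append adds [12, 18] as single element): lst = [6, 7, 12, 18, [12, 18]]

[6, 7, 12, 18, [12, 18]]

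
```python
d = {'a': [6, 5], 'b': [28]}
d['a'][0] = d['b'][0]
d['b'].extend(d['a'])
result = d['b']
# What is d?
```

After line 1: d = {'a': [6, 5], 'b': [28]}
After line 2 (a[0] = b[0] = 28): d = {'a': [28, 5], 'b': [28]}
After line 3 (b.extend(a) appends [28, 5]): d = {'a': [28, 5], 'b': [28, 28, 5]}
After line 4: result = d['b'] = [28, 28, 5]

{'a': [28, 5], 'b': [28, 28, 5]}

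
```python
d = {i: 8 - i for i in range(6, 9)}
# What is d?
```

{6: 2, 7: 1, 8: 0}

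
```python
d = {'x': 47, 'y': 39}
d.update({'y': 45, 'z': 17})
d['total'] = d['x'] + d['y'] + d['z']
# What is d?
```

After line 1: d = {'x': 47, 'y': 39}
After line 2 (y overwritten, z added): d = {'x': 47, 'y': 45, 'z': 17}
After line 3 (total = 47 + 45 + 17 = 109): d = {'x': 47, 'y': 45, 'z': 17, 'total': 109}

{'x': 47, 'y': 45, 'z': 17, 'total': 109}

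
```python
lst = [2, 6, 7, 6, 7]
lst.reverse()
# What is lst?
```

[7, 6, 7, 6, 2]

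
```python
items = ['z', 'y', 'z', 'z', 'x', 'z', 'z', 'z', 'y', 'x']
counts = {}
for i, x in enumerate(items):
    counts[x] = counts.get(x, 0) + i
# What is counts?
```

Initial: counts = {}, items = ['z', 'y', 'z', 'z', 'x', 'z', 'z', 'z', 'y', 'x']
i=0, x='z': counts = {'z': 0}
i=1, x='y': counts = {'z': 0, 'y': 1}
i=2, x='z': counts = {'z': 2, 'y': 1}
i=3, x='z': counts = {'z': 5, 'y': 1}
i=4, x='x': counts = {'z': 5, 'y': 1, 'x': 4}
i=5, x='z': counts = {'z': 10, 'y': 1, 'x': 4}
i=6, x='z': counts = {'z': 16, 'y': 1, 'x': 4}
i=7, x='z': counts = {'z': 23, 'y': 1, 'x': 4}
i=8, x='y': counts = {'z': 23, 'y': 9, 'x': 4}
i=9, x='x': counts = {'z': 23, 'y': 9, 'x': 13}

{'z': 23, 'y': 9, 'x': 13}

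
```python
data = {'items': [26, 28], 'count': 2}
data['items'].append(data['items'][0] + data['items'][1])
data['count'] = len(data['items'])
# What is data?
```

After line 1: data = {'items': [26, 28], 'count': 2}
After line 2 (append 26 + 28 = 54): data = {'items': [26, 28, 54], 'count': 2}
After line 3 (count = len(items) = 3): data = {'items': [26, 28, 54], 'count': 3}

{'items': [26, 28, 54], 'count': 3}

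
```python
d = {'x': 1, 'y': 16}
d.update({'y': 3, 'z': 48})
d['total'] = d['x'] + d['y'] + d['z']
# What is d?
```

After line 1: d = {'x': 1, 'y': 16}
After line 2 (y overwritten, z added): d = {'x': 1, 'y': 3, 'z': 48}
After line 3 (total = 1 + 3 + 48 = 52): d = {'x': 1, 'y': 3, 'z': 48, 'total': 52}

{'x': 1, 'y': 3, 'z': 48, 'total': 52}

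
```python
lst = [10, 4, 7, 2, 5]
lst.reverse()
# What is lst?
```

[5, 2, 7, 4, 10]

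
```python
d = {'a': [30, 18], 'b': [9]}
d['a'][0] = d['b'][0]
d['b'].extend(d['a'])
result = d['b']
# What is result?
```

After line 1: d = {'a': [30, 18], 'b': [9]}
After line 2 (a[0] = b[0] = 9): d = {'a': [9, 18], 'b': [9]}
After line 3 (b.extend(a) appends [9, 18]): d = {'a': [9, 18], 'b': [9, 9, 18]}
After line 4: result = d['b'] = [9, 9, 18]

[9, 9, 18]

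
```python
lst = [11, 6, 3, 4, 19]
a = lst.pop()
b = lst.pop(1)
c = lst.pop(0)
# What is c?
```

After line 1: lst = [11, 6, 3, 4, 19]
After line 2 (pop() -> a = 19): lst = [11, 6, 3, 4]
After line 3 (pop(1) -> b = 6): lst = [11, 3, 4]
After line 4 (pop(0) -> c = 11): lst = [3, 4]

11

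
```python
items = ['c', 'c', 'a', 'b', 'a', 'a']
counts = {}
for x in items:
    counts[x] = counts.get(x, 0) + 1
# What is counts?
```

Initial: counts = {}, items = ['c', 'c', 'a', 'b', 'a', 'a']
See 'c': counts = {'c': 1}
See 'c': counts = {'c': 2}
See 'a': counts = {'c': 2, 'a': 1}
See 'b': counts = {'c': 2, 'a': 1, 'b': 1}
See 'a': counts = {'c': 2, 'a': 2, 'b': 1}
See 'a': counts = {'c': 2, 'a': 3, 'b': 1}

{'c': 2, 'a': 3, 'b': 1}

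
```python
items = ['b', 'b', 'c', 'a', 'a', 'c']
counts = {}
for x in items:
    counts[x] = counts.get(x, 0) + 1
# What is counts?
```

Initial: counts = {}, items = ['b', 'b', 'c', 'a', 'a', 'c']
See 'b': counts = {'b': 1}
See 'b': counts = {'b': 2}
See 'c': counts = {'b': 2, 'c': 1}
See 'a': counts = {'b': 2, 'c': 1, 'a': 1}
See 'a': counts = {'b': 2, 'c': 1, 'a': 2}
See 'c': counts = {'b': 2, 'c': 2, 'a': 2}

{'b': 2, 'c': 2, 'a': 2}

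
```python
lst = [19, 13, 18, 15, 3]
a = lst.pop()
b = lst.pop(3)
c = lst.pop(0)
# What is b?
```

After line 1: lst = [19, 13, 18, 15, 3]
After line 2 (pop() -> a = 3): lst = [19, 13, 18, 15]
After line 3 (pop(3) -> b = 15): lst = [19, 13, 18]
After line 4 (pop(0) -> c = 19): lst = [13, 18]

15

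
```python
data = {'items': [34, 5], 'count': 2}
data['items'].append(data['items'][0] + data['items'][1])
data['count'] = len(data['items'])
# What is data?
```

After line 1: data = {'items': [34, 5], 'count': 2}
After line 2 (append 34 + 5 = 39): data = {'items': [34, 5, 39], 'count': 2}
After line 3 (count = len(items) = 3): data = {'items': [34, 5, 39], 'count': 3}

{'items': [34, 5, 39], 'count': 3}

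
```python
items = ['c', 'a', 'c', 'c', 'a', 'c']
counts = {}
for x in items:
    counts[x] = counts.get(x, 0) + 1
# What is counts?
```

Initial: counts = {}, items = ['c', 'a', 'c', 'c', 'a', 'c']
See 'c': counts = {'c': 1}
See 'a': counts = {'c': 1, 'a': 1}
See 'c': counts = {'c': 2, 'a': 1}
See 'c': counts = {'c': 3, 'a': 1}
See 'a': counts = {'c': 3, 'a': 2}
See 'c': counts = {'c': 4, 'a': 2}

{'c': 4, 'a': 2}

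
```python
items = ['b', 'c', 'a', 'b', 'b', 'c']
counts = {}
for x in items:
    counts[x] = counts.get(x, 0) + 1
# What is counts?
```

Initial: counts = {}, items = ['b', 'c', 'a', 'b', 'b', 'c']
See 'b': counts = {'b': 1}
See 'c': counts = {'b': 1, 'c': 1}
See 'a': counts = {'b': 1, 'c': 1, 'a': 1}
See 'b': counts = {'b': 2, 'c': 1, 'a': 1}
See 'b': counts = {'b': 3, 'c': 1, 'a': 1}
See 'c': counts = {'b': 3, 'c': 2, 'a': 1}

{'b': 3, 'c': 2, 'a': 1}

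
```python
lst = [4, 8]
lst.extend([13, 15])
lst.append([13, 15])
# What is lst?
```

After line 1: lst = [4, 8]
After line 2 (extend unpacks [13, 15]): lst = [4, 8, 13, 15]
After line 3 (append adds [13, 15] as single element): lst = [4, 8, 13, 15, [13, 15]]

[4, 8, 13, 15, [13, 15]]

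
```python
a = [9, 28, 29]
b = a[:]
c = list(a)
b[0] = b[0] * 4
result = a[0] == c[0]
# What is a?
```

After line 1: a = [9, 28, 29]
After line 2 (b = a[:], copy): a = [9, 28, 29], b = [9, 28, 29]
After line 3 (c = list(a) is a copy, new object): c = [9, 28, 29]
After line 4 (b[0] = 9 * 4 = 36; only b mutates (copy)): a = [9, 28, 29], b = [36, 28, 29], c = [9, 28, 29]
After line 5 (a[0] = 9, c[0] = 9; result = True)

[9, 28, 29]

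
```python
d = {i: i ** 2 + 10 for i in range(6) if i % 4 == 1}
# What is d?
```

{1: 11, 5: 35}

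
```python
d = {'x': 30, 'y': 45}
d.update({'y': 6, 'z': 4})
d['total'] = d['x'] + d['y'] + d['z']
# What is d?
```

After line 1: d = {'x': 30, 'y': 45}
After line 2 (y overwritten, z added): d = {'x': 30, 'y': 6, 'z': 4}
After line 3 (total = 30 + 6 + 4 = 40): d = {'x': 30, 'y': 6, 'z': 4, 'total': 40}

{'x': 30, 'y': 6, 'z': 4, 'total': 40}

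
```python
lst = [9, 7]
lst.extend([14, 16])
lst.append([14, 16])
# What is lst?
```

After line 1: lst = [9, 7]
After line 2 (extend unpacks [14, 16]): lst = [9, 7, 14, 16]
After line 3 (append adds [14, 16] as single element): lst = [9, 7, 14, 16, [14, 16]]

[9, 7, 14, 16, [14, 16]]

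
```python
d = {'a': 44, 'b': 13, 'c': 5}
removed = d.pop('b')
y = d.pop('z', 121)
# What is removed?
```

After line 1: d = {'a': 44, 'b': 13, 'c': 5}
After line 2 (pop 'b' returns 13): d = {'a': 44, 'c': 5}, removed = 13
After line 3 (pop 'z' missing, returns default 121): d = {'a': 44, 'c': 5}, y = 121

13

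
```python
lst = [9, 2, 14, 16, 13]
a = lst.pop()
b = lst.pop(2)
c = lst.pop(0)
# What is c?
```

After line 1: lst = [9, 2, 14, 16, 13]
After line 2 (pop() -> a = 13): lst = [9, 2, 14, 16]
After line 3 (pop(2) -> b = 14): lst = [9, 2, 16]
After line 4 (pop(0) -> c = 9): lst = [2, 16]

9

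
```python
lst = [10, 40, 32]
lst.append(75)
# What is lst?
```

[10, 40, 32, 75]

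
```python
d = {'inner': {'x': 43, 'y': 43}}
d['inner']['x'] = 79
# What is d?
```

After line 1: d = {'inner': {'x': 43, 'y': 43}}
After line 2 (inner x overwritten): d = {'inner': {'x': 79, 'y': 43}}

{'inner': {'x': 79, 'y': 43}}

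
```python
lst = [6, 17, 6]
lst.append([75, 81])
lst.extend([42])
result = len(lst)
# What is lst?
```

After line 1: lst = [6, 17, 6]
After line 2 (append adds [75, 81] as single element): lst = [6, 17, 6, [75, 81]]
After line 3 (extend unpacks [42], adds 42): lst = [6, 17, 6, [75, 81], 42]
After line 4: result = len(lst) = 5

[6, 17, 6, [75, 81], 42]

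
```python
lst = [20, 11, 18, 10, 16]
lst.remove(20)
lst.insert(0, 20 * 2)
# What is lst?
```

After line 1: lst = [20, 11, 18, 10, 16]
After line 2 (remove first 20): lst = [11, 18, 10, 16]
After line 3 (insert 40 at index 0): lst = [40, 11, 18, 10, 16]

[40, 11, 18, 10, 16]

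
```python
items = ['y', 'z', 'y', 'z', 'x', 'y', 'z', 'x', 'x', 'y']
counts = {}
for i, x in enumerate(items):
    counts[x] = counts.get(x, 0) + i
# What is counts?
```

Initial: counts = {}, items = ['y', 'z', 'y', 'z', 'x', 'y', 'z', 'x', 'x', 'y']
i=0, x='y': counts = {'y': 0}
i=1, x='z': counts = {'y': 0, 'z': 1}
i=2, x='y': counts = {'y': 2, 'z': 1}
i=3, x='z': counts = {'y': 2, 'z': 4}
i=4, x='x': counts = {'y': 2, 'z': 4, 'x': 4}
i=5, x='y': counts = {'y': 7, 'z': 4, 'x': 4}
i=6, x='z': counts = {'y': 7, 'z': 10, 'x': 4}
i=7, x='x': counts = {'y': 7, 'z': 10, 'x': 11}
i=8, x='x': counts = {'y': 7, 'z': 10, 'x': 19}
i=9, x='y': counts = {'y': 16, 'z': 10, 'x': 19}

{'y': 16, 'z': 10, 'x': 19}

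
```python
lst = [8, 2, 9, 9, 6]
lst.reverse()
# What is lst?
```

[6, 9, 9, 2, 8]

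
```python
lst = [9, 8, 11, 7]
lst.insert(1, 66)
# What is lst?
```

[9, 66, 8, 11, 7]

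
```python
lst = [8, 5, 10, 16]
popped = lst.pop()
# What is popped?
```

16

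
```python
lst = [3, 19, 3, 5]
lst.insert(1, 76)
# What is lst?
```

[3, 76, 19, 3, 5]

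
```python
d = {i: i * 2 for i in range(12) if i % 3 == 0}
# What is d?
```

{0: 0, 3: 6, 6: 12, 9: 18}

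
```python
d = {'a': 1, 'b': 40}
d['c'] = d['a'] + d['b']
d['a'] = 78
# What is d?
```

After line 1: d = {'a': 1, 'b': 40}
After line 2 (d['c'] = 1 + 40): d = {'a': 1, 'b': 40, 'c': 41}
After line 3: d = {'a': 78, 'b': 40, 'c': 41}

{'a': 78, 'b': 40, 'c': 41}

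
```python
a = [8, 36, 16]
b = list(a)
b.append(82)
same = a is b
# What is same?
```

After line 1: a = [8, 36, 16]
After line 2 (b = list(a) is a shallow copy, new object): a = [8, 36, 16], b = [8, 36, 16]
After line 3 (append only mutates b): a = [8, 36, 16], b = [8, 36, 16, 82]
After line 4 (same = a is b; different objects -> False): same = False

False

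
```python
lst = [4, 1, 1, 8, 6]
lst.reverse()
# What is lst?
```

[6, 8, 1, 1, 4]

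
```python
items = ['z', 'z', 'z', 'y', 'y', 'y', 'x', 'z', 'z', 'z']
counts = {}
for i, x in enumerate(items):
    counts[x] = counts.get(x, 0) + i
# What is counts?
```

Initial: counts = {}, items = ['z', 'z', 'z', 'y', 'y', 'y', 'x', 'z', 'z', 'z']
i=0, x='z': counts = {'z': 0}
i=1, x='z': counts = {'z': 1}
i=2, x='z': counts = {'z': 3}
i=3, x='y': counts = {'z': 3, 'y': 3}
i=4, x='y': counts = {'z': 3, 'y': 7}
i=5, x='y': counts = {'z': 3, 'y': 12}
i=6, x='x': counts = {'z': 3, 'y': 12, 'x': 6}
i=7, x='z': counts = {'z': 10, 'y': 12, 'x': 6}
i=8, x='z': counts = {'z': 18, 'y': 12, 'x': 6}
i=9, x='z': counts = {'z': 27, 'y': 12, 'x': 6}

{'z': 27, 'y': 12, 'x': 6}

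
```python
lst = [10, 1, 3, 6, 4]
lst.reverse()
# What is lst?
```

[4, 6, 3, 1, 10]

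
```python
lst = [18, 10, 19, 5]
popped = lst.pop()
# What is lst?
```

[18, 10, 19]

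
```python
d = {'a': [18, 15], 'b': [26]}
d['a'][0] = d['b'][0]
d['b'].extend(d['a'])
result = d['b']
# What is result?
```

After line 1: d = {'a': [18, 15], 'b': [26]}
After line 2 (a[0] = b[0] = 26): d = {'a': [26, 15], 'b': [26]}
After line 3 (b.extend(a) appends [26, 15]): d = {'a': [26, 15], 'b': [26, 26, 15]}
After line 4: result = d['b'] = [26, 26, 15]

[26, 26, 15]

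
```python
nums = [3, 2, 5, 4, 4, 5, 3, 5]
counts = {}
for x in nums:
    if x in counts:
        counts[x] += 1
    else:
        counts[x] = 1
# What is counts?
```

Initial: counts = {}, nums = [3, 2, 5, 4, 4, 5, 3, 5]
See 3: counts = {3: 1}
See 2: counts = {3: 1, 2: 1}
See 5: counts = {3: 1, 2: 1, 5: 1}
See 4: counts = {3: 1, 2: 1, 5: 1, 4: 1}
See 4: counts = {3: 1, 2: 1, 5: 1, 4: 2}
See 5: counts = {3: 1, 2: 1, 5: 2, 4: 2}
See 3: counts = {3: 2, 2: 1, 5: 2, 4: 2}
See 5: counts = {3: 2, 2: 1, 5: 3, 4: 2}

{3: 2, 2: 1, 5: 3, 4: 2}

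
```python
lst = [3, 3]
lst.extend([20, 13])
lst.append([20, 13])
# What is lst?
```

After line 1: lst = [3, 3]
After line 2 (extend unpacks [20, 13]): lst = [3, 3, 20, 13]
After line 3 (append adds [20, 13] as single element): lst = [3, 3, 20, 13, [20, 13]]

[3, 3, 20, 13, [20, 13]]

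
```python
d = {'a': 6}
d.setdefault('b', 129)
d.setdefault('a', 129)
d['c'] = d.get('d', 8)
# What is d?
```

After line 1: d = {'a': 6}
After line 2 (setdefault adds 'b'=129): d = {'a': 6, 'b': 129}
After line 3 (setdefault 'a' no-op, already exists): d = {'a': 6, 'b': 129}
After line 4 (get('d', 8) returns default since 'd' not in d): d = {'a': 6, 'b': 129, 'c': 8}

{'a': 6, 'b': 129, 'c': 8}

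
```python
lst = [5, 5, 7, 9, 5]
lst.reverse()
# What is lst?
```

[5, 9, 7, 5, 5]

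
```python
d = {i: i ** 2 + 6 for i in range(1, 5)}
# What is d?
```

{1: 7, 2: 10, 3: 15, 4: 22}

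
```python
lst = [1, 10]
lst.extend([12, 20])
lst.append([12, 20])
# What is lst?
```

After line 1: lst = [1, 10]
After line 2 (extend unpacks [12, 20]): lst = [1, 10, 12, 20]
After line 3 (append adds [12, 20] as single element): lst = [1, 10, 12, 20, [12, 20]]

[1, 10, 12, 20, [12, 20]]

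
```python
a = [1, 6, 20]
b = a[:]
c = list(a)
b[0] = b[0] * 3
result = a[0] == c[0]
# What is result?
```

After line 1: a = [1, 6, 20]
After line 2 (b = a[:], copy): a = [1, 6, 20], b = [1, 6, 20]
After line 3 (c = list(a) is a copy, new object): c = [1, 6, 20]
After line 4 (b[0] = 1 * 3 = 3; only b mutates (copy)): a = [1, 6, 20], b = [3, 6, 20], c = [1, 6, 20]
After line 5 (a[0] = 1, c[0] = 1; result = True)

True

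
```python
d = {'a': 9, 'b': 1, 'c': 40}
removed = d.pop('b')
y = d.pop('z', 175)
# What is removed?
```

After line 1: d = {'a': 9, 'b': 1, 'c': 40}
After line 2 (pop 'b' returns 1): d = {'a': 9, 'c': 40}, removed = 1
After line 3 (pop 'z' missing, returns default 175): d = {'a': 9, 'c': 40}, y = 175

1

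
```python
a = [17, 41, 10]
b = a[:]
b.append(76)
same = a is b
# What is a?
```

After line 1: a = [17, 41, 10]
After line 2 (b = a[:] is a shallow copy, new object): a = [17, 41, 10], b = [17, 41, 10]
After line 3 (append only mutates b): a = [17, 41, 10], b = [17, 41, 10, 76]
After line 4 (same = a is b; different objects -> False): same = False

[17, 41, 10]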